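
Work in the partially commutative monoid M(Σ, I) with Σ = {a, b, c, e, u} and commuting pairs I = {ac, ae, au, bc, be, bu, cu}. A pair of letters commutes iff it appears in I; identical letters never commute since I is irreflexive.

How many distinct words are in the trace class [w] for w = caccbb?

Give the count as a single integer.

drop 0:c onto floor
drop 1:a onto floor
drop 2:c onto {0:c}
drop 3:c onto {2:c}
drop 4:b onto {1:a}
drop 5:b onto {4:b}
ground layer = {0:c, 1:a}
drop-orders for the pieces not yet dropped (sum over which currently-grounded one goes next):
  1 to go: {3} 1  {5} 1
  2 to go: {2,3} 1  {3,5} 2  {4,5} 1
  3 to go: {0,2,3} 1  {1,4,5} 1  {2,3,5} 3  {3,4,5} 3
  4 to go: {0,2,3,5} 4  {1,3,4,5} 4  {2,3,4,5} 6
  if 0:c drops first: 10 orders
  if 1:a drops first: 10 orders
heap linearizations: 20

20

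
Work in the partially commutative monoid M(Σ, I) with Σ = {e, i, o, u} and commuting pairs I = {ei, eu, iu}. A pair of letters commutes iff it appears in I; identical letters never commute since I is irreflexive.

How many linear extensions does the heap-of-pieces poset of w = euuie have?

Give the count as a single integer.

piece 0:e — minimal
piece 1:u — minimal
piece 2:u rests on {1:u}
piece 3:i — minimal
piece 4:e rests on {0:e}
minimal pieces: {0:e, 1:u, 3:i}
ways to finish when only these pieces remain (= sum over removing one remaining piece with nothing left below it):
  1 left: {2}→1  {3}→1  {4}→1
  2 left: {0,4}→1  {1,2}→1  {2,3}→2  {2,4}→2  {3,4}→2
  3 left: {0,2,4}→3  {0,3,4}→3  {1,2,3}→3  {1,2,4}→3  {2,3,4}→6
  placing 0:e first → 12 extensions
  placing 1:u first → 12 extensions
  placing 3:i first → 6 extensions
total linear extensions = 30

30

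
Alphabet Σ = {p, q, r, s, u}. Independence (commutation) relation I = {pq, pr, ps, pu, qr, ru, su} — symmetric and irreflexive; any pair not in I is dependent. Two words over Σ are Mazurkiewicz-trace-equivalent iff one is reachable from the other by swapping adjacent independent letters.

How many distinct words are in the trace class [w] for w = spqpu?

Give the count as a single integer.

0(s) covers ∅
1(p) covers ∅
2(q) covers 0:s
3(p) covers 1:p
4(u) covers 2:q
floor of heap: 0:s, 1:p
completions by unplaced set U, small U first (add the entries for U minus each lowest piece of U):
  |U|=1: {3}:1  {4}:1
  |U|=2: {1,3}:1  {2,4}:1  {3,4}:2
  |U|=3: {0,2,4}:1  {1,3,4}:3  {2,3,4}:3
  start at 0(s): 6
  start at 1(p): 4
sum over floor = 10

10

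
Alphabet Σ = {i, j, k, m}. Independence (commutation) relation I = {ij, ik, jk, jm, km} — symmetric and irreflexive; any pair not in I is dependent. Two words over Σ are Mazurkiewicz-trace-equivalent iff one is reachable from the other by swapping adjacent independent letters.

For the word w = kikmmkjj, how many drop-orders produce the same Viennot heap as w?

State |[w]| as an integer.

piece 0:k — minimal
piece 1:i — minimal
piece 2:k rests on {0:k}
piece 3:m rests on {1:i}
piece 4:m rests on {3:m}
piece 5:k rests on {2:k}
piece 6:j — minimal
piece 7:j rests on {6:j}
minimal pieces: {0:k, 1:i, 6:j}
ways to finish when only these pieces remain (= sum over removing one remaining piece with nothing left below it):
  1 left: {4}→1  {5}→1  {7}→1
  2 left: {2,5}→1  {3,4}→1  {4,5}→2  {4,7}→2  {5,7}→2  {6,7}→1
  3 left: {0,2,5}→1  {1,3,4}→1  {2,4,5}→3  {2,5,7}→3  {3,4,5}→3  {3,4,7}→3  {4,5,7}→6  {4,6,7}→3  {5,6,7}→3
  4 left: {0,2,4,5}→4  {0,2,5,7}→4  {1,3,4,5}→4  {1,3,4,7}→4  {2,3,4,5}→6  {2,4,5,7}→12  {2,5,6,7}→6  {3,4,5,7}→12  {3,4,6,7}→6  {4,5,6,7}→12
  5 left: {0,2,3,4,5}→10  {0,2,4,5,7}→20  {0,2,5,6,7}→10  {1,2,3,4,5}→10  {1,3,4,5,7}→20  {1,3,4,6,7}→10  {2,3,4,5,7}→30  {2,4,5,6,7}→30  {3,4,5,6,7}→30
  6 left: {0,1,2,3,4,5}→20  {0,2,3,4,5,7}→60  {0,2,4,5,6,7}→60  {1,2,3,4,5,7}→60  {1,3,4,5,6,7}→60  {2,3,4,5,6,7}→90
  placing 0:k first → 210 extensions
  placing 1:i first → 210 extensions
  placing 6:j first → 140 extensions
total linear extensions = 560

560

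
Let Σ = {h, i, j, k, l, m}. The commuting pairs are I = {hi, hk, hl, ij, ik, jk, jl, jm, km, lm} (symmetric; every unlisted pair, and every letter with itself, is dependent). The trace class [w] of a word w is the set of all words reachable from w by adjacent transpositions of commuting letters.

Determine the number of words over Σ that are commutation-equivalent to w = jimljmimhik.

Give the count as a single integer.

1383

#0=j has no predecessor
#1=i has no predecessor
#2=m depends on [1:i]
#3=l depends on [1:i]
#4=j depends on [0:j]
#5=m depends on [2:m]
#6=i depends on [3:l, 5:m]
#7=m depends on [6:i]
#8=h depends on [4:j, 7:m]
#9=i depends on [7:m]
#10=k depends on [3:l]
sources: [0:j, 1:i]
N(rest) = Σ N(rest − s) over sources s of rest; N(one piece) = 1:
  size 1 → [8]=1  [9]=1  [10]=1
  size 2 → [4,8]=1  [8,9]=2  [8,10]=2  [9,10]=2
  size 3 → [0,4,8]=1  [4,8,9]=3  [4,8,10]=3  [7,8,9]=2  [8,9,10]=6
  size 4 → [0,4,8,9]=4  [0,4,8,10]=4  [4,7,8,9]=5  [4,8,9,10]=12  [6,7,8,9]=2  [7,8,9,10]=8
  size 5 → [0,4,7,8,9]=9  [0,4,8,9,10]=20  [4,6,7,8,9]=7  [4,7,8,9,10]=25  [5,6,7,8,9]=2  [6,7,8,9,10]=10
  size 6 → [0,4,6,7,8,9]=16  [0,4,7,8,9,10]=54  [2,5,6,7,8,9]=2  [3,6,7,8,9,10]=10  [4,5,6,7,8,9]=9  [4,6,7,8,9,10]=42  [5,6,7,8,9,10]=12
  size 7 → [0,4,5,6,7,8,9]=25  [0,4,6,7,8,9,10]=112  [2,4,5,6,7,8,9]=11  [2,5,6,7,8,9,10]=14  [3,4,6,7,8,9,10]=52  [3,5,6,7,8,9,10]=22  [4,5,6,7,8,9,10]=63
  size 8 → [0,2,4,5,6,7,8,9]=36  [0,3,4,6,7,8,9,10]=164  [0,4,5,6,7,8,9,10]=200  [2,3,5,6,7,8,9,10]=36  [2,4,5,6,7,8,9,10]=88  [3,4,5,6,7,8,9,10]=137
  size 9 → [0,2,4,5,6,7,8,9,10]=324  [0,3,4,5,6,7,8,9,10]=501  [1,2,3,5,6,7,8,9,10]=36  [2,3,4,5,6,7,8,9,10]=261
  first=0(j) contributes 297
  first=1(i) contributes 1086
|[w]| = 1383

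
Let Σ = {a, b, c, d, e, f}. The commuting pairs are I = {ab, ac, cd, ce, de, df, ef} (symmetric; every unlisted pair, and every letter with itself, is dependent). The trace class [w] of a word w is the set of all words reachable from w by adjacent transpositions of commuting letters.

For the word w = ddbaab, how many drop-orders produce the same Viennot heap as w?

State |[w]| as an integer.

6

drop 0:d onto floor
drop 1:d onto {0:d}
drop 2:b onto {1:d}
drop 3:a onto {1:d}
drop 4:a onto {3:a}
drop 5:b onto {2:b}
ground layer = {0:d}
drop-orders for the pieces not yet dropped (sum over which currently-grounded one goes next):
  1 to go: {4} 1  {5} 1
  2 to go: {2,5} 1  {3,4} 1  {4,5} 2
  3 to go: {2,4,5} 3  {3,4,5} 3
  4 to go: {2,3,4,5} 6
  if 0:d drops first: 6 orders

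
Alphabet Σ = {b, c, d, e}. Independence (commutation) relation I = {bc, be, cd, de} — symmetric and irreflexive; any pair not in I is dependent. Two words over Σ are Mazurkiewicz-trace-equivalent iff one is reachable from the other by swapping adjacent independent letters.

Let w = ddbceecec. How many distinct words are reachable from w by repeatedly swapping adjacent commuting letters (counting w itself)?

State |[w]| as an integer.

0(d) covers ∅
1(d) covers 0:d
2(b) covers 1:d
3(c) covers ∅
4(e) covers 3:c
5(e) covers 4:e
6(c) covers 5:e
7(e) covers 6:c
8(c) covers 7:e
floor of heap: 0:d, 3:c
completions by unplaced set U, small U first (add the entries for U minus each lowest piece of U):
  |U|=1: {2}:1  {8}:1
  |U|=2: {1,2}:1  {2,8}:2  {7,8}:1
  |U|=3: {0,1,2}:1  {1,2,8}:3  {2,7,8}:3  {6,7,8}:1
  |U|=4: {0,1,2,8}:4  {1,2,7,8}:6  {2,6,7,8}:4  {5,6,7,8}:1
  |U|=5: {0,1,2,7,8}:10  {1,2,6,7,8}:10  {2,5,6,7,8}:5  {4,5,6,7,8}:1
  |U|=6: {0,1,2,6,7,8}:20  {1,2,5,6,7,8}:15  {2,4,5,6,7,8}:6  {3,4,5,6,7,8}:1
  |U|=7: {0,1,2,5,6,7,8}:35  {1,2,4,5,6,7,8}:21  {2,3,4,5,6,7,8}:7
  start at 0(d): 28
  start at 3(c): 56
sum over floor = 84

84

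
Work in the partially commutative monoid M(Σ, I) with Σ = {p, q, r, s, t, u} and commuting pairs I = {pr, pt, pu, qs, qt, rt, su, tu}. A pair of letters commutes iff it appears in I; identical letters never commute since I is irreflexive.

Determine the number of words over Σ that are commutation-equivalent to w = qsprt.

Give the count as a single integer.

14

drop 0:q onto floor
drop 1:s onto floor
drop 2:p onto {0:q, 1:s}
drop 3:r onto {0:q, 1:s}
drop 4:t onto {1:s}
ground layer = {0:q, 1:s}
drop-orders for the pieces not yet dropped (sum over which currently-grounded one goes next):
  1 to go: {2} 1  {3} 1  {4} 1
  2 to go: {2,3} 2  {2,4} 2  {3,4} 2
  3 to go: {0,2,3} 2  {2,3,4} 6
  if 0:q drops first: 6 orders
  if 1:s drops first: 8 orders
heap linearizations: 14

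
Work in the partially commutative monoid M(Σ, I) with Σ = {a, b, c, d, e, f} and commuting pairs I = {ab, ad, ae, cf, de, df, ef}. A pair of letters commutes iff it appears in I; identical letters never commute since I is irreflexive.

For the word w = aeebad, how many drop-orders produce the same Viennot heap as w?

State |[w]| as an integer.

15

0(a) covers ∅
1(e) covers ∅
2(e) covers 1:e
3(b) covers 2:e
4(a) covers 0:a
5(d) covers 3:b
floor of heap: 0:a, 1:e
completions by unplaced set U, small U first (add the entries for U minus each lowest piece of U):
  |U|=1: {4}:1  {5}:1
  |U|=2: {0,4}:1  {3,5}:1  {4,5}:2
  |U|=3: {0,4,5}:3  {2,3,5}:1  {3,4,5}:3
  |U|=4: {0,3,4,5}:6  {1,2,3,5}:1  {2,3,4,5}:4
  start at 0(a): 5
  start at 1(e): 10
sum over floor = 15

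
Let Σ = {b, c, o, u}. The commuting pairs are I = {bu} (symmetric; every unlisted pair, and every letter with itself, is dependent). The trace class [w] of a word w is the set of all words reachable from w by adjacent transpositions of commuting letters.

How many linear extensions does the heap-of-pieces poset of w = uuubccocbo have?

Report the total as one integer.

4

piece 0:u — minimal
piece 1:u rests on {0:u}
piece 2:u rests on {1:u}
piece 3:b — minimal
piece 4:c rests on {2:u, 3:b}
piece 5:c rests on {4:c}
piece 6:o rests on {5:c}
piece 7:c rests on {6:o}
piece 8:b rests on {7:c}
piece 9:o rests on {8:b}
minimal pieces: {0:u, 3:b}
ways to finish when only these pieces remain (= sum over removing one remaining piece with nothing left below it):
  1 left: {9}→1
  2 left: {8,9}→1
  3 left: {7,8,9}→1
  4 left: {6,7,8,9}→1
  5 left: {5,6,7,8,9}→1
  6 left: {4,5,6,7,8,9}→1
  7 left: {2,4,5,6,7,8,9}→1  {3,4,5,6,7,8,9}→1
  8 left: {1,2,4,5,6,7,8,9}→1  {2,3,4,5,6,7,8,9}→2
  placing 0:u first → 3 extensions
  placing 3:b first → 1 extensions
total linear extensions = 4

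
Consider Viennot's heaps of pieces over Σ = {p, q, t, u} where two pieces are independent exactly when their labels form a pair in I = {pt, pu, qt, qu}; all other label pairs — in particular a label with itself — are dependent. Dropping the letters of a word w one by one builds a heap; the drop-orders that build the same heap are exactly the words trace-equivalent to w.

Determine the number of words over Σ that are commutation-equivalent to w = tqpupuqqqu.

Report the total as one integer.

210

0(t) covers ∅
1(q) covers ∅
2(p) covers 1:q
3(u) covers 0:t
4(p) covers 2:p
5(u) covers 3:u
6(q) covers 4:p
7(q) covers 6:q
8(q) covers 7:q
9(u) covers 5:u
floor of heap: 0:t, 1:q
completions by unplaced set U, small U first (add the entries for U minus each lowest piece of U):
  |U|=1: {8}:1  {9}:1
  |U|=2: {5,9}:1  {7,8}:1  {8,9}:2
  |U|=3: {3,5,9}:1  {5,8,9}:3  {6,7,8}:1  {7,8,9}:3
  |U|=4: {0,3,5,9}:1  {3,5,8,9}:4  {4,6,7,8}:1  {5,7,8,9}:6  {6,7,8,9}:4
  |U|=5: {0,3,5,8,9}:5  {2,4,6,7,8}:1  {3,5,7,8,9}:10  {4,6,7,8,9}:5  {5,6,7,8,9}:10
  |U|=6: {0,3,5,7,8,9}:15  {1,2,4,6,7,8}:1  {2,4,6,7,8,9}:6  {3,5,6,7,8,9}:20  {4,5,6,7,8,9}:15
  |U|=7: {0,3,5,6,7,8,9}:35  {1,2,4,6,7,8,9}:7  {2,4,5,6,7,8,9}:21  {3,4,5,6,7,8,9}:35
  |U|=8: {0,3,4,5,6,7,8,9}:70  {1,2,4,5,6,7,8,9}:28  {2,3,4,5,6,7,8,9}:56
  start at 0(t): 84
  start at 1(q): 126
sum over floor = 210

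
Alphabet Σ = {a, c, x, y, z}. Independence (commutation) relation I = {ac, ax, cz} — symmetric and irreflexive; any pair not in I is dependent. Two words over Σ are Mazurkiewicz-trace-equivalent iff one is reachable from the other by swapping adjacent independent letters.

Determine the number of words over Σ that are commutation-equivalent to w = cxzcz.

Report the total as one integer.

drop 0:c onto floor
drop 1:x onto {0:c}
drop 2:z onto {1:x}
drop 3:c onto {1:x}
drop 4:z onto {2:z}
ground layer = {0:c}
drop-orders for the pieces not yet dropped (sum over which currently-grounded one goes next):
  1 to go: {3} 1  {4} 1
  2 to go: {2,4} 1  {3,4} 2
  3 to go: {2,3,4} 3
  if 0:c drops first: 3 orders

3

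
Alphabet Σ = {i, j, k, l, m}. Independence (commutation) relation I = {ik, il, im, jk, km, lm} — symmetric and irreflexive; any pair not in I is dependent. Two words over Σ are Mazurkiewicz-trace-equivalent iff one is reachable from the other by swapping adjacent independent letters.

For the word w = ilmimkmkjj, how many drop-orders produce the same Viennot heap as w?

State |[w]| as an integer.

1160

0(i) covers ∅
1(l) covers ∅
2(m) covers ∅
3(i) covers 0:i
4(m) covers 2:m
5(k) covers 1:l
6(m) covers 4:m
7(k) covers 5:k
8(j) covers 1:l, 3:i, 6:m
9(j) covers 8:j
floor of heap: 0:i, 1:l, 2:m
completions by unplaced set U, small U first (add the entries for U minus each lowest piece of U):
  |U|=1: {7}:1  {9}:1
  |U|=2: {5,7}:1  {7,9}:2  {8,9}:1
  |U|=3: {3,8,9}:1  {5,7,9}:3  {6,8,9}:1  {7,8,9}:3
  |U|=4: {0,3,8,9}:1  {3,6,8,9}:2  {3,7,8,9}:4  {4,6,8,9}:1  {5,7,8,9}:6  {6,7,8,9}:4
  |U|=5: {0,3,6,8,9}:3  {0,3,7,8,9}:5  {1,5,7,8,9}:6  {2,4,6,8,9}:1  {3,4,6,8,9}:3  {3,5,7,8,9}:10  {3,6,7,8,9}:10  {4,6,7,8,9}:5  {5,6,7,8,9}:10
  |U|=6: {0,3,4,6,8,9}:6  {0,3,5,7,8,9}:15  {0,3,6,7,8,9}:18  {1,3,5,7,8,9}:16  {1,5,6,7,8,9}:16  {2,3,4,6,8,9}:4  {2,4,6,7,8,9}:6  {3,4,6,7,8,9}:18  {3,5,6,7,8,9}:30  {4,5,6,7,8,9}:15
  |U|=7: {0,1,3,5,7,8,9}:31  {0,2,3,4,6,8,9}:10  {0,3,4,6,7,8,9}:42  {0,3,5,6,7,8,9}:63  {1,3,5,6,7,8,9}:62  {1,4,5,6,7,8,9}:31  {2,3,4,6,7,8,9}:28  {2,4,5,6,7,8,9}:21  {3,4,5,6,7,8,9}:63
  |U|=8: {0,1,3,5,6,7,8,9}:156  {0,2,3,4,6,7,8,9}:80  {0,3,4,5,6,7,8,9}:168  {1,2,4,5,6,7,8,9}:52  {1,3,4,5,6,7,8,9}:156  {2,3,4,5,6,7,8,9}:112
  start at 0(i): 320
  start at 1(l): 360
  start at 2(m): 480
sum over floor = 1160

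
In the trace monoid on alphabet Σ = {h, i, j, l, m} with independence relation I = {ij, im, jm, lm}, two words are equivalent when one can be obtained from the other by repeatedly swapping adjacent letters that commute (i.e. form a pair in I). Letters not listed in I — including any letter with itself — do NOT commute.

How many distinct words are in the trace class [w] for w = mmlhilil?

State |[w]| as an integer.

3

drop 0:m onto floor
drop 1:m onto {0:m}
drop 2:l onto floor
drop 3:h onto {1:m, 2:l}
drop 4:i onto {3:h}
drop 5:l onto {4:i}
drop 6:i onto {5:l}
drop 7:l onto {6:i}
ground layer = {0:m, 2:l}
drop-orders for the pieces not yet dropped (sum over which currently-grounded one goes next):
  1 to go: {7} 1
  2 to go: {6,7} 1
  3 to go: {5,6,7} 1
  4 to go: {4,5,6,7} 1
  5 to go: {3,4,5,6,7} 1
  6 to go: {1,3,4,5,6,7} 1  {2,3,4,5,6,7} 1
  if 0:m drops first: 2 orders
  if 2:l drops first: 1 orders
heap linearizations: 3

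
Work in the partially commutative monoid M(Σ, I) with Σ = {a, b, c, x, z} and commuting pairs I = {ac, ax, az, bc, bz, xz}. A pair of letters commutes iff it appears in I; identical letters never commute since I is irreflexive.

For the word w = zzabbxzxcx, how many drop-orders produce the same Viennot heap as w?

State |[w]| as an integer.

0(z) covers ∅
1(z) covers 0:z
2(a) covers ∅
3(b) covers 2:a
4(b) covers 3:b
5(x) covers 4:b
6(z) covers 1:z
7(x) covers 5:x
8(c) covers 6:z, 7:x
9(x) covers 8:c
floor of heap: 0:z, 2:a
completions by unplaced set U, small U first (add the entries for U minus each lowest piece of U):
  |U|=1: {9}:1
  |U|=2: {8,9}:1
  |U|=3: {6,8,9}:1  {7,8,9}:1
  |U|=4: {1,6,8,9}:1  {5,7,8,9}:1  {6,7,8,9}:2
  |U|=5: {0,1,6,8,9}:1  {1,6,7,8,9}:3  {4,5,7,8,9}:1  {5,6,7,8,9}:3
  |U|=6: {0,1,6,7,8,9}:4  {1,5,6,7,8,9}:6  {3,4,5,7,8,9}:1  {4,5,6,7,8,9}:4
  |U|=7: {0,1,5,6,7,8,9}:10  {1,4,5,6,7,8,9}:10  {2,3,4,5,7,8,9}:1  {3,4,5,6,7,8,9}:5
  |U|=8: {0,1,4,5,6,7,8,9}:20  {1,3,4,5,6,7,8,9}:15  {2,3,4,5,6,7,8,9}:6
  start at 0(z): 21
  start at 2(a): 35
sum over floor = 56

56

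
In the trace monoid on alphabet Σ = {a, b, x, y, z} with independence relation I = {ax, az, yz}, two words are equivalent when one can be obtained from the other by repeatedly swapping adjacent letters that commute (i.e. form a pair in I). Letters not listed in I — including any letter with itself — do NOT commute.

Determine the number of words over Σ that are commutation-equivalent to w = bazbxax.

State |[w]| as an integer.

6

0(b) covers ∅
1(a) covers 0:b
2(z) covers 0:b
3(b) covers 1:a, 2:z
4(x) covers 3:b
5(a) covers 3:b
6(x) covers 4:x
floor of heap: 0:b
completions by unplaced set U, small U first (add the entries for U minus each lowest piece of U):
  |U|=1: {5}:1  {6}:1
  |U|=2: {4,6}:1  {5,6}:2
  |U|=3: {4,5,6}:3
  |U|=4: {3,4,5,6}:3
  |U|=5: {1,3,4,5,6}:3  {2,3,4,5,6}:3
  start at 0(b): 6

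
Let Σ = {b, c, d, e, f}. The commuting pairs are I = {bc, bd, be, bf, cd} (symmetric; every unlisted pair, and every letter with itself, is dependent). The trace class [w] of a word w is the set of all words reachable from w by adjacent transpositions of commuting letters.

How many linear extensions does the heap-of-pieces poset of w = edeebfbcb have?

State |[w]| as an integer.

84

0(e) covers ∅
1(d) covers 0:e
2(e) covers 1:d
3(e) covers 2:e
4(b) covers ∅
5(f) covers 3:e
6(b) covers 4:b
7(c) covers 5:f
8(b) covers 6:b
floor of heap: 0:e, 4:b
completions by unplaced set U, small U first (add the entries for U minus each lowest piece of U):
  |U|=1: {7}:1  {8}:1
  |U|=2: {5,7}:1  {6,8}:1  {7,8}:2
  |U|=3: {3,5,7}:1  {4,6,8}:1  {5,7,8}:3  {6,7,8}:3
  |U|=4: {2,3,5,7}:1  {3,5,7,8}:4  {4,6,7,8}:4  {5,6,7,8}:6
  |U|=5: {1,2,3,5,7}:1  {2,3,5,7,8}:5  {3,5,6,7,8}:10  {4,5,6,7,8}:10
  |U|=6: {0,1,2,3,5,7}:1  {1,2,3,5,7,8}:6  {2,3,5,6,7,8}:15  {3,4,5,6,7,8}:20
  |U|=7: {0,1,2,3,5,7,8}:7  {1,2,3,5,6,7,8}:21  {2,3,4,5,6,7,8}:35
  start at 0(e): 56
  start at 4(b): 28
sum over floor = 84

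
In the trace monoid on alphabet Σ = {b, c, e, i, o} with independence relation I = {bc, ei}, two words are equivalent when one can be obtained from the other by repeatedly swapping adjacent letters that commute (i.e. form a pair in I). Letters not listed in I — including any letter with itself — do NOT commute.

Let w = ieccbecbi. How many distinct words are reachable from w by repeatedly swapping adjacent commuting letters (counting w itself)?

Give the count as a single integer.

12

#0=i has no predecessor
#1=e has no predecessor
#2=c depends on [0:i, 1:e]
#3=c depends on [2:c]
#4=b depends on [0:i, 1:e]
#5=e depends on [3:c, 4:b]
#6=c depends on [5:e]
#7=b depends on [5:e]
#8=i depends on [6:c, 7:b]
sources: [0:i, 1:e]
N(rest) = Σ N(rest − s) over sources s of rest; N(one piece) = 1:
  size 1 → [8]=1
  size 2 → [6,8]=1  [7,8]=1
  size 3 → [6,7,8]=2
  size 4 → [5,6,7,8]=2
  size 5 → [3,5,6,7,8]=2  [4,5,6,7,8]=2
  size 6 → [2,3,5,6,7,8]=2  [3,4,5,6,7,8]=4
  size 7 → [2,3,4,5,6,7,8]=6
  first=0(i) contributes 6
  first=1(e) contributes 6
|[w]| = 12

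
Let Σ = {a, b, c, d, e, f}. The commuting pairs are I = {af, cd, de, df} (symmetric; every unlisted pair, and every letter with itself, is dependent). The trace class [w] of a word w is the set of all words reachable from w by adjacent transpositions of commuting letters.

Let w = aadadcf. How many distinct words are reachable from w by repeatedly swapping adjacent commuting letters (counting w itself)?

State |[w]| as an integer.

0(a) covers ∅
1(a) covers 0:a
2(d) covers 1:a
3(a) covers 2:d
4(d) covers 3:a
5(c) covers 3:a
6(f) covers 5:c
floor of heap: 0:a
completions by unplaced set U, small U first (add the entries for U minus each lowest piece of U):
  |U|=1: {4}:1  {6}:1
  |U|=2: {4,6}:2  {5,6}:1
  |U|=3: {4,5,6}:3
  |U|=4: {3,4,5,6}:3
  |U|=5: {2,3,4,5,6}:3
  start at 0(a): 3

3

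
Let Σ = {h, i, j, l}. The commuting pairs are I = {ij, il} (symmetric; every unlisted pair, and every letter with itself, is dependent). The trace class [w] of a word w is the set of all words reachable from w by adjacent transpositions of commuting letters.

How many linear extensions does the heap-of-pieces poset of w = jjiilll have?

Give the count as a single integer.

drop 0:j onto floor
drop 1:j onto {0:j}
drop 2:i onto floor
drop 3:i onto {2:i}
drop 4:l onto {1:j}
drop 5:l onto {4:l}
drop 6:l onto {5:l}
ground layer = {0:j, 2:i}
drop-orders for the pieces not yet dropped (sum over which currently-grounded one goes next):
  1 to go: {3} 1  {6} 1
  2 to go: {2,3} 1  {3,6} 2  {5,6} 1
  3 to go: {2,3,6} 3  {3,5,6} 3  {4,5,6} 1
  4 to go: {1,4,5,6} 1  {2,3,5,6} 6  {3,4,5,6} 4
  5 to go: {0,1,4,5,6} 1  {1,3,4,5,6} 5  {2,3,4,5,6} 10
  if 0:j drops first: 15 orders
  if 2:i drops first: 6 orders
heap linearizations: 21

21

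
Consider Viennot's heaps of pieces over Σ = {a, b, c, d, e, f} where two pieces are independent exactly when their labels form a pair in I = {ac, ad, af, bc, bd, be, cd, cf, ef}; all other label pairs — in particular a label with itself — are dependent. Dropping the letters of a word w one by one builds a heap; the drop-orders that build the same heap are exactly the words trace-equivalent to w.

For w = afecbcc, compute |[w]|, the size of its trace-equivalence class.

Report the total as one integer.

drop 0:a onto floor
drop 1:f onto floor
drop 2:e onto {0:a}
drop 3:c onto {2:e}
drop 4:b onto {0:a, 1:f}
drop 5:c onto {3:c}
drop 6:c onto {5:c}
ground layer = {0:a, 1:f}
drop-orders for the pieces not yet dropped (sum over which currently-grounded one goes next):
  1 to go: {4} 1  {6} 1
  2 to go: {1,4} 1  {4,6} 2  {5,6} 1
  3 to go: {1,4,6} 3  {3,5,6} 1  {4,5,6} 3
  4 to go: {1,4,5,6} 6  {2,3,5,6} 1  {3,4,5,6} 4
  5 to go: {1,3,4,5,6} 10  {2,3,4,5,6} 5
  if 0:a drops first: 15 orders
  if 1:f drops first: 5 orders
heap linearizations: 20

20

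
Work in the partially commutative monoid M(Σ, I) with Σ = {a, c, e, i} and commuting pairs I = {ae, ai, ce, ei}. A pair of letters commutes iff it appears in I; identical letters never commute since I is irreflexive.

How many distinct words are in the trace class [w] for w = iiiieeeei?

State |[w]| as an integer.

126

piece 0:i — minimal
piece 1:i rests on {0:i}
piece 2:i rests on {1:i}
piece 3:i rests on {2:i}
piece 4:e — minimal
piece 5:e rests on {4:e}
piece 6:e rests on {5:e}
piece 7:e rests on {6:e}
piece 8:i rests on {3:i}
minimal pieces: {0:i, 4:e}
ways to finish when only these pieces remain (= sum over removing one remaining piece with nothing left below it):
  1 left: {7}→1  {8}→1
  2 left: {3,8}→1  {6,7}→1  {7,8}→2
  3 left: {2,3,8}→1  {3,7,8}→3  {5,6,7}→1  {6,7,8}→3
  4 left: {1,2,3,8}→1  {2,3,7,8}→4  {3,6,7,8}→6  {4,5,6,7}→1  {5,6,7,8}→4
  5 left: {0,1,2,3,8}→1  {1,2,3,7,8}→5  {2,3,6,7,8}→10  {3,5,6,7,8}→10  {4,5,6,7,8}→5
  6 left: {0,1,2,3,7,8}→6  {1,2,3,6,7,8}→15  {2,3,5,6,7,8}→20  {3,4,5,6,7,8}→15
  7 left: {0,1,2,3,6,7,8}→21  {1,2,3,5,6,7,8}→35  {2,3,4,5,6,7,8}→35
  placing 0:i first → 70 extensions
  placing 4:e first → 56 extensions
total linear extensions = 126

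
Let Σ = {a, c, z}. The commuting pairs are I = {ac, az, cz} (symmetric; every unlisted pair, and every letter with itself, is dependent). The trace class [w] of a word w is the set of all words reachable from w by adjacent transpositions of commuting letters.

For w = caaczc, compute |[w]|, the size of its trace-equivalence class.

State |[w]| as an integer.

60

drop 0:c onto floor
drop 1:a onto floor
drop 2:a onto {1:a}
drop 3:c onto {0:c}
drop 4:z onto floor
drop 5:c onto {3:c}
ground layer = {0:c, 1:a, 4:z}
drop-orders for the pieces not yet dropped (sum over which currently-grounded one goes next):
  1 to go: {2} 1  {4} 1  {5} 1
  2 to go: {1,2} 1  {2,4} 2  {2,5} 2  {3,5} 1  {4,5} 2
  3 to go: {0,3,5} 1  {1,2,4} 3  {1,2,5} 3  {2,3,5} 3  {2,4,5} 6  {3,4,5} 3
  4 to go: {0,2,3,5} 4  {0,3,4,5} 4  {1,2,3,5} 6  {1,2,4,5} 12  {2,3,4,5} 12
  if 0:c drops first: 30 orders
  if 1:a drops first: 20 orders
  if 4:z drops first: 10 orders
heap linearizations: 60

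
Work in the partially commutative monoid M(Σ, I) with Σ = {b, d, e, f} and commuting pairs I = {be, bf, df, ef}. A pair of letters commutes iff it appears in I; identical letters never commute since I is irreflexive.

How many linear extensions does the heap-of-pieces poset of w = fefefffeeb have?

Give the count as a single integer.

drop 0:f onto floor
drop 1:e onto floor
drop 2:f onto {0:f}
drop 3:e onto {1:e}
drop 4:f onto {2:f}
drop 5:f onto {4:f}
drop 6:f onto {5:f}
drop 7:e onto {3:e}
drop 8:e onto {7:e}
drop 9:b onto floor
ground layer = {0:f, 1:e, 9:b}
drop-orders for the pieces not yet dropped (sum over which currently-grounded one goes next):
  1 to go: {6} 1  {8} 1  {9} 1
  2 to go: {5,6} 1  {6,8} 2  {6,9} 2  {7,8} 1  {8,9} 2
  3 to go: {3,7,8} 1  {4,5,6} 1  {5,6,8} 3  {5,6,9} 3  {6,7,8} 3  {6,8,9} 6  {7,8,9} 3
  4 to go: {1,3,7,8} 1  {2,4,5,6} 1  {3,6,7,8} 4  {3,7,8,9} 4  {4,5,6,8} 4  {4,5,6,9} 4  {5,6,7,8} 6  {5,6,8,9} 12  {6,7,8,9} 12
  5 to go: {0,2,4,5,6} 1  {1,3,6,7,8} 5  {1,3,7,8,9} 5  {2,4,5,6,8} 5  {2,4,5,6,9} 5  {3,5,6,7,8} 10  {3,6,7,8,9} 20  {4,5,6,7,8} 10  {4,5,6,8,9} 20  {5,6,7,8,9} 30
  6 to go: {0,2,4,5,6,8} 6  {0,2,4,5,6,9} 6  {1,3,5,6,7,8} 15  {1,3,6,7,8,9} 30  {2,4,5,6,7,8} 15  {2,4,5,6,8,9} 30  {3,4,5,6,7,8} 20  {3,5,6,7,8,9} 60  {4,5,6,7,8,9} 60
  7 to go: {0,2,4,5,6,7,8} 21  {0,2,4,5,6,8,9} 42  {1,3,4,5,6,7,8} 35  {1,3,5,6,7,8,9} 105  {2,3,4,5,6,7,8} 35  {2,4,5,6,7,8,9} 105  {3,4,5,6,7,8,9} 140
  8 to go: {0,2,3,4,5,6,7,8} 56  {0,2,4,5,6,7,8,9} 168  {1,2,3,4,5,6,7,8} 70  {1,3,4,5,6,7,8,9} 280  {2,3,4,5,6,7,8,9} 280
  if 0:f drops first: 630 orders
  if 1:e drops first: 504 orders
  if 9:b drops first: 126 orders
heap linearizations: 1260

1260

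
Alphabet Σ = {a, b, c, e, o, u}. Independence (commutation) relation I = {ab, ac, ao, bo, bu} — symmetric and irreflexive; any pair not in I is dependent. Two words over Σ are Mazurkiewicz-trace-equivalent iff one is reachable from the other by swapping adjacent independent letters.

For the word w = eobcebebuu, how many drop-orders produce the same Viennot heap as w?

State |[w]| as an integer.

6

0(e) covers ∅
1(o) covers 0:e
2(b) covers 0:e
3(c) covers 1:o, 2:b
4(e) covers 3:c
5(b) covers 4:e
6(e) covers 5:b
7(b) covers 6:e
8(u) covers 6:e
9(u) covers 8:u
floor of heap: 0:e
completions by unplaced set U, small U first (add the entries for U minus each lowest piece of U):
  |U|=1: {7}:1  {9}:1
  |U|=2: {7,9}:2  {8,9}:1
  |U|=3: {7,8,9}:3
  |U|=4: {6,7,8,9}:3
  |U|=5: {5,6,7,8,9}:3
  |U|=6: {4,5,6,7,8,9}:3
  |U|=7: {3,4,5,6,7,8,9}:3
  |U|=8: {1,3,4,5,6,7,8,9}:3  {2,3,4,5,6,7,8,9}:3
  start at 0(e): 6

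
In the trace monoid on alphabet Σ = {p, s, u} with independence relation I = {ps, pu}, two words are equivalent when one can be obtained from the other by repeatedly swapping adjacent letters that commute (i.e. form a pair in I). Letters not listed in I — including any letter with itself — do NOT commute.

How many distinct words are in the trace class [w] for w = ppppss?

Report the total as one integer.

15

0(p) covers ∅
1(p) covers 0:p
2(p) covers 1:p
3(p) covers 2:p
4(s) covers ∅
5(s) covers 4:s
floor of heap: 0:p, 4:s
completions by unplaced set U, small U first (add the entries for U minus each lowest piece of U):
  |U|=1: {3}:1  {5}:1
  |U|=2: {2,3}:1  {3,5}:2  {4,5}:1
  |U|=3: {1,2,3}:1  {2,3,5}:3  {3,4,5}:3
  |U|=4: {0,1,2,3}:1  {1,2,3,5}:4  {2,3,4,5}:6
  start at 0(p): 10
  start at 4(s): 5
sum over floor = 15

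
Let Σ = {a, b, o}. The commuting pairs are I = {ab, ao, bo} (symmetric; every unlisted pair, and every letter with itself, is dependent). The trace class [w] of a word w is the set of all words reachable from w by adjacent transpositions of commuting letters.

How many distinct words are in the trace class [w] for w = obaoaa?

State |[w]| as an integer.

piece 0:o — minimal
piece 1:b — minimal
piece 2:a — minimal
piece 3:o rests on {0:o}
piece 4:a rests on {2:a}
piece 5:a rests on {4:a}
minimal pieces: {0:o, 1:b, 2:a}
ways to finish when only these pieces remain (= sum over removing one remaining piece with nothing left below it):
  1 left: {1}→1  {3}→1  {5}→1
  2 left: {0,3}→1  {1,3}→2  {1,5}→2  {3,5}→2  {4,5}→1
  3 left: {0,1,3}→3  {0,3,5}→3  {1,3,5}→6  {1,4,5}→3  {2,4,5}→1  {3,4,5}→3
  4 left: {0,1,3,5}→12  {0,3,4,5}→6  {1,2,4,5}→4  {1,3,4,5}→12  {2,3,4,5}→4
  placing 0:o first → 20 extensions
  placing 1:b first → 10 extensions
  placing 2:a first → 30 extensions
total linear extensions = 60

60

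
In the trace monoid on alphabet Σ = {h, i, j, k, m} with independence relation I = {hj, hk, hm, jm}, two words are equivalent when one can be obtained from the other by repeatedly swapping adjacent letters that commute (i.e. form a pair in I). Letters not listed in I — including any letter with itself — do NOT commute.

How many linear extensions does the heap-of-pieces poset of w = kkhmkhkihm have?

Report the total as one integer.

#0=k has no predecessor
#1=k depends on [0:k]
#2=h has no predecessor
#3=m depends on [1:k]
#4=k depends on [3:m]
#5=h depends on [2:h]
#6=k depends on [4:k]
#7=i depends on [5:h, 6:k]
#8=h depends on [7:i]
#9=m depends on [7:i]
sources: [0:k, 2:h]
N(rest) = Σ N(rest − s) over sources s of rest; N(one piece) = 1:
  size 1 → [8]=1  [9]=1
  size 2 → [8,9]=2
  size 3 → [7,8,9]=2
  size 4 → [5,7,8,9]=2  [6,7,8,9]=2
  size 5 → [2,5,7,8,9]=2  [4,6,7,8,9]=2  [5,6,7,8,9]=4
  size 6 → [2,5,6,7,8,9]=6  [3,4,6,7,8,9]=2  [4,5,6,7,8,9]=6
  size 7 → [1,3,4,6,7,8,9]=2  [2,4,5,6,7,8,9]=12  [3,4,5,6,7,8,9]=8
  size 8 → [0,1,3,4,6,7,8,9]=2  [1,3,4,5,6,7,8,9]=10  [2,3,4,5,6,7,8,9]=20
  first=0(k) contributes 30
  first=2(h) contributes 12
|[w]| = 42

42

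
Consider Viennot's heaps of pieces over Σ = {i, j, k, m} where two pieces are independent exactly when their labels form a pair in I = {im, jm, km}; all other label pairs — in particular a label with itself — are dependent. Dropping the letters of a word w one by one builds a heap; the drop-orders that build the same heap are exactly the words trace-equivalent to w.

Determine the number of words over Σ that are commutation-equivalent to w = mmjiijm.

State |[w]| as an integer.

35

piece 0:m — minimal
piece 1:m rests on {0:m}
piece 2:j — minimal
piece 3:i rests on {2:j}
piece 4:i rests on {3:i}
piece 5:j rests on {4:i}
piece 6:m rests on {1:m}
minimal pieces: {0:m, 2:j}
ways to finish when only these pieces remain (= sum over removing one remaining piece with nothing left below it):
  1 left: {5}→1  {6}→1
  2 left: {1,6}→1  {4,5}→1  {5,6}→2
  3 left: {0,1,6}→1  {1,5,6}→3  {3,4,5}→1  {4,5,6}→3
  4 left: {0,1,5,6}→4  {1,4,5,6}→6  {2,3,4,5}→1  {3,4,5,6}→4
  5 left: {0,1,4,5,6}→10  {1,3,4,5,6}→10  {2,3,4,5,6}→5
  placing 0:m first → 15 extensions
  placing 2:j first → 20 extensions
total linear extensions = 35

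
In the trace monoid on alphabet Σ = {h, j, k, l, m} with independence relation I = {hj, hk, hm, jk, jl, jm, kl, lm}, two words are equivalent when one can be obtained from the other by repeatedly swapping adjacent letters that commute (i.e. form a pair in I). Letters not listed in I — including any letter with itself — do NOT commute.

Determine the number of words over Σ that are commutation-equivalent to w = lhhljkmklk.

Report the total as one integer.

0(l) covers ∅
1(h) covers 0:l
2(h) covers 1:h
3(l) covers 2:h
4(j) covers ∅
5(k) covers ∅
6(m) covers 5:k
7(k) covers 6:m
8(l) covers 3:l
9(k) covers 7:k
floor of heap: 0:l, 4:j, 5:k
completions by unplaced set U, small U first (add the entries for U minus each lowest piece of U):
  |U|=1: {4}:1  {8}:1  {9}:1
  |U|=2: {3,8}:1  {4,8}:2  {4,9}:2  {7,9}:1  {8,9}:2
  |U|=3: {2,3,8}:1  {3,4,8}:3  {3,8,9}:3  {4,7,9}:3  {4,8,9}:6  {6,7,9}:1  {7,8,9}:3
  |U|=4: {1,2,3,8}:1  {2,3,4,8}:4  {2,3,8,9}:4  {3,4,8,9}:12  {3,7,8,9}:6  {4,6,7,9}:4  {4,7,8,9}:12  {5,6,7,9}:1  {6,7,8,9}:4
  |U|=5: {0,1,2,3,8}:1  {1,2,3,4,8}:5  {1,2,3,8,9}:5  {2,3,4,8,9}:20  {2,3,7,8,9}:10  {3,4,7,8,9}:30  {3,6,7,8,9}:10  {4,5,6,7,9}:5  {4,6,7,8,9}:20  {5,6,7,8,9}:5
  |U|=6: {0,1,2,3,4,8}:6  {0,1,2,3,8,9}:6  {1,2,3,4,8,9}:30  {1,2,3,7,8,9}:15  {2,3,4,7,8,9}:60  {2,3,6,7,8,9}:20  {3,4,6,7,8,9}:60  {3,5,6,7,8,9}:15  {4,5,6,7,8,9}:30
  |U|=7: {0,1,2,3,4,8,9}:42  {0,1,2,3,7,8,9}:21  {1,2,3,4,7,8,9}:105  {1,2,3,6,7,8,9}:35  {2,3,4,6,7,8,9}:140  {2,3,5,6,7,8,9}:35  {3,4,5,6,7,8,9}:105
  |U|=8: {0,1,2,3,4,7,8,9}:168  {0,1,2,3,6,7,8,9}:56  {1,2,3,4,6,7,8,9}:280  {1,2,3,5,6,7,8,9}:70  {2,3,4,5,6,7,8,9}:280
  start at 0(l): 630
  start at 4(j): 126
  start at 5(k): 504
sum over floor = 1260

1260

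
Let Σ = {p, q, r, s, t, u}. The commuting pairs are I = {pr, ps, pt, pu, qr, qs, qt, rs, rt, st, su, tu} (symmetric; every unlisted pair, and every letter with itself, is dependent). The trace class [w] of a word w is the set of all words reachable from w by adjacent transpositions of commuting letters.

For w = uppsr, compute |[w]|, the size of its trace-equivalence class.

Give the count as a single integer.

drop 0:u onto floor
drop 1:p onto floor
drop 2:p onto {1:p}
drop 3:s onto floor
drop 4:r onto {0:u}
ground layer = {0:u, 1:p, 3:s}
drop-orders for the pieces not yet dropped (sum over which currently-grounded one goes next):
  1 to go: {2} 1  {3} 1  {4} 1
  2 to go: {0,4} 1  {1,2} 1  {2,3} 2  {2,4} 2  {3,4} 2
  3 to go: {0,2,4} 3  {0,3,4} 3  {1,2,3} 3  {1,2,4} 3  {2,3,4} 6
  if 0:u drops first: 12 orders
  if 1:p drops first: 12 orders
  if 3:s drops first: 6 orders
heap linearizations: 30

30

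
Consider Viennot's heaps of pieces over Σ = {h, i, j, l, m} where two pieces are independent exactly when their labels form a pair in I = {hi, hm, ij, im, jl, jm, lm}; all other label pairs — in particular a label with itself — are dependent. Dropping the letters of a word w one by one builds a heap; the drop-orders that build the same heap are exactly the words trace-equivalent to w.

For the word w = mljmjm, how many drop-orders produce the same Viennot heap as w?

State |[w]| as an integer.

piece 0:m — minimal
piece 1:l — minimal
piece 2:j — minimal
piece 3:m rests on {0:m}
piece 4:j rests on {2:j}
piece 5:m rests on {3:m}
minimal pieces: {0:m, 1:l, 2:j}
ways to finish when only these pieces remain (= sum over removing one remaining piece with nothing left below it):
  1 left: {1}→1  {4}→1  {5}→1
  2 left: {1,4}→2  {1,5}→2  {2,4}→1  {3,5}→1  {4,5}→2
  3 left: {0,3,5}→1  {1,2,4}→3  {1,3,5}→3  {1,4,5}→6  {2,4,5}→3  {3,4,5}→3
  4 left: {0,1,3,5}→4  {0,3,4,5}→4  {1,2,4,5}→12  {1,3,4,5}→12  {2,3,4,5}→6
  placing 0:m first → 30 extensions
  placing 1:l first → 10 extensions
  placing 2:j first → 20 extensions
total linear extensions = 60

60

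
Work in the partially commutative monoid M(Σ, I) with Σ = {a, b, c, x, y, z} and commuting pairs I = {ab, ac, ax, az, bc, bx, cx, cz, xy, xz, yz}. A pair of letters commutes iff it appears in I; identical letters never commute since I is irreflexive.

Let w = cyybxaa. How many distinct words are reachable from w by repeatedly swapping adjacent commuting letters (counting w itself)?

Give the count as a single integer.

21

#0=c has no predecessor
#1=y depends on [0:c]
#2=y depends on [1:y]
#3=b depends on [2:y]
#4=x has no predecessor
#5=a depends on [2:y]
#6=a depends on [5:a]
sources: [0:c, 4:x]
N(rest) = Σ N(rest − s) over sources s of rest; N(one piece) = 1:
  size 1 → [3]=1  [4]=1  [6]=1
  size 2 → [3,4]=2  [3,6]=2  [4,6]=2  [5,6]=1
  size 3 → [3,4,6]=6  [3,5,6]=3  [4,5,6]=3
  size 4 → [2,3,5,6]=3  [3,4,5,6]=12
  size 5 → [1,2,3,5,6]=3  [2,3,4,5,6]=15
  first=0(c) contributes 18
  first=4(x) contributes 3
|[w]| = 21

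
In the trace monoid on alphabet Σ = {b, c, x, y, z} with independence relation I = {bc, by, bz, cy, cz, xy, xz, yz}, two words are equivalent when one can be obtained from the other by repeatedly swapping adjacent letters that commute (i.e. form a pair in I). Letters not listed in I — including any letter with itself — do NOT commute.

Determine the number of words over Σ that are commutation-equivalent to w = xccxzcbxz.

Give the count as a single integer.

drop 0:x onto floor
drop 1:c onto {0:x}
drop 2:c onto {1:c}
drop 3:x onto {2:c}
drop 4:z onto floor
drop 5:c onto {3:x}
drop 6:b onto {3:x}
drop 7:x onto {5:c, 6:b}
drop 8:z onto {4:z}
ground layer = {0:x, 4:z}
drop-orders for the pieces not yet dropped (sum over which currently-grounded one goes next):
  1 to go: {7} 1  {8} 1
  2 to go: {4,8} 1  {5,7} 1  {6,7} 1  {7,8} 2
  3 to go: {4,7,8} 3  {5,6,7} 2  {5,7,8} 3  {6,7,8} 3
  4 to go: {3,5,6,7} 2  {4,5,7,8} 6  {4,6,7,8} 6  {5,6,7,8} 8
  5 to go: {2,3,5,6,7} 2  {3,5,6,7,8} 10  {4,5,6,7,8} 20
  6 to go: {1,2,3,5,6,7} 2  {2,3,5,6,7,8} 12  {3,4,5,6,7,8} 30
  7 to go: {0,1,2,3,5,6,7} 2  {1,2,3,5,6,7,8} 14  {2,3,4,5,6,7,8} 42
  if 0:x drops first: 56 orders
  if 4:z drops first: 16 orders
heap linearizations: 72

72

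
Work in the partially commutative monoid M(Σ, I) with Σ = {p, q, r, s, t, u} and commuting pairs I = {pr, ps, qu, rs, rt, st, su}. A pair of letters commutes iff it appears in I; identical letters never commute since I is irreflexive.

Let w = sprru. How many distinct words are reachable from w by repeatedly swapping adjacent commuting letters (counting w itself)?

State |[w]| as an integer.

0(s) covers ∅
1(p) covers ∅
2(r) covers ∅
3(r) covers 2:r
4(u) covers 1:p, 3:r
floor of heap: 0:s, 1:p, 2:r
completions by unplaced set U, small U first (add the entries for U minus each lowest piece of U):
  |U|=1: {0}:1  {4}:1
  |U|=2: {0,4}:2  {1,4}:1  {3,4}:1
  |U|=3: {0,1,4}:3  {0,3,4}:3  {1,3,4}:2  {2,3,4}:1
  start at 0(s): 3
  start at 1(p): 4
  start at 2(r): 8
sum over floor = 15

15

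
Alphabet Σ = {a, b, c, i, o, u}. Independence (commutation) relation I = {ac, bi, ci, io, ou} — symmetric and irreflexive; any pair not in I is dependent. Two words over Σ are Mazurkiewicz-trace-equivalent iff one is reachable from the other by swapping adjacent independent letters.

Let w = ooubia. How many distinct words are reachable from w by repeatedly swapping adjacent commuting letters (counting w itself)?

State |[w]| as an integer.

drop 0:o onto floor
drop 1:o onto {0:o}
drop 2:u onto floor
drop 3:b onto {1:o, 2:u}
drop 4:i onto {2:u}
drop 5:a onto {3:b, 4:i}
ground layer = {0:o, 2:u}
drop-orders for the pieces not yet dropped (sum over which currently-grounded one goes next):
  1 to go: {5} 1
  2 to go: {3,5} 1  {4,5} 1
  3 to go: {1,3,5} 1  {3,4,5} 2
  4 to go: {0,1,3,5} 1  {1,3,4,5} 3  {2,3,4,5} 2
  if 0:o drops first: 5 orders
  if 2:u drops first: 4 orders
heap linearizations: 9

9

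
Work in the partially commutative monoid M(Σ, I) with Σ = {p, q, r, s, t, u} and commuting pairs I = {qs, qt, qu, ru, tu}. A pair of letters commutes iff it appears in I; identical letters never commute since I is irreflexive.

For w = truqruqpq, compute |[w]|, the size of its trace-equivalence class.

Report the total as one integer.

21

#0=t has no predecessor
#1=r depends on [0:t]
#2=u has no predecessor
#3=q depends on [1:r]
#4=r depends on [3:q]
#5=u depends on [2:u]
#6=q depends on [4:r]
#7=p depends on [5:u, 6:q]
#8=q depends on [7:p]
sources: [0:t, 2:u]
N(rest) = Σ N(rest − s) over sources s of rest; N(one piece) = 1:
  size 1 → [8]=1
  size 2 → [7,8]=1
  size 3 → [5,7,8]=1  [6,7,8]=1
  size 4 → [2,5,7,8]=1  [4,6,7,8]=1  [5,6,7,8]=2
  size 5 → [2,5,6,7,8]=3  [3,4,6,7,8]=1  [4,5,6,7,8]=3
  size 6 → [1,3,4,6,7,8]=1  [2,4,5,6,7,8]=6  [3,4,5,6,7,8]=4
  size 7 → [0,1,3,4,6,7,8]=1  [1,3,4,5,6,7,8]=5  [2,3,4,5,6,7,8]=10
  first=0(t) contributes 15
  first=2(u) contributes 6
|[w]| = 21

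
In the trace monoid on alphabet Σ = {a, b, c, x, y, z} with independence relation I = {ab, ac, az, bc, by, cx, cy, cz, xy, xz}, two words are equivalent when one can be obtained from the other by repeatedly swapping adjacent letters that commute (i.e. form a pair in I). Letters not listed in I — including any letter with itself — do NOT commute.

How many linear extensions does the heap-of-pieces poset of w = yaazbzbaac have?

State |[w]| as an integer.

700

drop 0:y onto floor
drop 1:a onto {0:y}
drop 2:a onto {1:a}
drop 3:z onto {0:y}
drop 4:b onto {3:z}
drop 5:z onto {4:b}
drop 6:b onto {5:z}
drop 7:a onto {2:a}
drop 8:a onto {7:a}
drop 9:c onto floor
ground layer = {0:y, 9:c}
drop-orders for the pieces not yet dropped (sum over which currently-grounded one goes next):
  1 to go: {6} 1  {8} 1  {9} 1
  2 to go: {5,6} 1  {6,8} 2  {6,9} 2  {7,8} 1  {8,9} 2
  3 to go: {2,7,8} 1  {4,5,6} 1  {5,6,8} 3  {5,6,9} 3  {6,7,8} 3  {6,8,9} 6  {7,8,9} 3
  4 to go: {1,2,7,8} 1  {2,6,7,8} 4  {2,7,8,9} 4  {3,4,5,6} 1  {4,5,6,8} 4  {4,5,6,9} 4  {5,6,7,8} 6  {5,6,8,9} 12  {6,7,8,9} 12
  5 to go: {1,2,6,7,8} 5  {1,2,7,8,9} 5  {2,5,6,7,8} 10  {2,6,7,8,9} 20  {3,4,5,6,8} 5  {3,4,5,6,9} 5  {4,5,6,7,8} 10  {4,5,6,8,9} 20  {5,6,7,8,9} 30
  6 to go: {1,2,5,6,7,8} 15  {1,2,6,7,8,9} 30  {2,4,5,6,7,8} 20  {2,5,6,7,8,9} 60  {3,4,5,6,7,8} 15  {3,4,5,6,8,9} 30  {4,5,6,7,8,9} 60
  7 to go: {1,2,4,5,6,7,8} 35  {1,2,5,6,7,8,9} 105  {2,3,4,5,6,7,8} 35  {2,4,5,6,7,8,9} 140  {3,4,5,6,7,8,9} 105
  8 to go: {1,2,3,4,5,6,7,8} 70  {1,2,4,5,6,7,8,9} 280  {2,3,4,5,6,7,8,9} 280
  if 0:y drops first: 630 orders
  if 9:c drops first: 70 orders
heap linearizations: 700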